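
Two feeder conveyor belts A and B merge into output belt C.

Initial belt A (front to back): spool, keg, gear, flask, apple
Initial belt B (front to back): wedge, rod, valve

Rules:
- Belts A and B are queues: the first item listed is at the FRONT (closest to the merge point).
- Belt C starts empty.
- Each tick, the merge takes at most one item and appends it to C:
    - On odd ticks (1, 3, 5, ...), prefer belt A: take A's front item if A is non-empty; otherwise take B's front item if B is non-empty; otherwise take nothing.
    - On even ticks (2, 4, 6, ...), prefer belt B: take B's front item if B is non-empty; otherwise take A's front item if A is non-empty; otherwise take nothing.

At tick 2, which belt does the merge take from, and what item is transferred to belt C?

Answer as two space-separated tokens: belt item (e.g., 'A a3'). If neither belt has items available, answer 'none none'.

Answer: B wedge

Derivation:
Tick 1: prefer A, take spool from A; A=[keg,gear,flask,apple] B=[wedge,rod,valve] C=[spool]
Tick 2: prefer B, take wedge from B; A=[keg,gear,flask,apple] B=[rod,valve] C=[spool,wedge]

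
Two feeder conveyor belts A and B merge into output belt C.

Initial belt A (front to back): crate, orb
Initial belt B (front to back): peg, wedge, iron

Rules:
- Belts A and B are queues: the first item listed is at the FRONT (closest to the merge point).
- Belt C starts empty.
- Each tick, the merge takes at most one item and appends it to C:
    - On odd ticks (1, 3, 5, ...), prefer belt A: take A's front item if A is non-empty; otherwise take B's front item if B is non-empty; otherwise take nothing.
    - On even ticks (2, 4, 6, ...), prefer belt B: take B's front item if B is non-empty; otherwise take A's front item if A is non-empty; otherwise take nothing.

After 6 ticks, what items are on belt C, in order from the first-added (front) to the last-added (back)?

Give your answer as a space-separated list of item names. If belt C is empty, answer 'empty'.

Answer: crate peg orb wedge iron

Derivation:
Tick 1: prefer A, take crate from A; A=[orb] B=[peg,wedge,iron] C=[crate]
Tick 2: prefer B, take peg from B; A=[orb] B=[wedge,iron] C=[crate,peg]
Tick 3: prefer A, take orb from A; A=[-] B=[wedge,iron] C=[crate,peg,orb]
Tick 4: prefer B, take wedge from B; A=[-] B=[iron] C=[crate,peg,orb,wedge]
Tick 5: prefer A, take iron from B; A=[-] B=[-] C=[crate,peg,orb,wedge,iron]
Tick 6: prefer B, both empty, nothing taken; A=[-] B=[-] C=[crate,peg,orb,wedge,iron]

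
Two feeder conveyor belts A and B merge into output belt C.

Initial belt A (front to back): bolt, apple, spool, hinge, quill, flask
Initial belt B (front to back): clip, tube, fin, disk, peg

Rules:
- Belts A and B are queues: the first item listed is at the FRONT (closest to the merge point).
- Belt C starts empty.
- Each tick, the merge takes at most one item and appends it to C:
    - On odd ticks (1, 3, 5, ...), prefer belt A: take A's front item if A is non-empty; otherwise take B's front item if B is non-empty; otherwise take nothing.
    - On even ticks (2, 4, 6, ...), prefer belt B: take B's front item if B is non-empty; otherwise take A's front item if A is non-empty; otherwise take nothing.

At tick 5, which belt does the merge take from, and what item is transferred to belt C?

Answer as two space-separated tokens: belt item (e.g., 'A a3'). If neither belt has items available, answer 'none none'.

Answer: A spool

Derivation:
Tick 1: prefer A, take bolt from A; A=[apple,spool,hinge,quill,flask] B=[clip,tube,fin,disk,peg] C=[bolt]
Tick 2: prefer B, take clip from B; A=[apple,spool,hinge,quill,flask] B=[tube,fin,disk,peg] C=[bolt,clip]
Tick 3: prefer A, take apple from A; A=[spool,hinge,quill,flask] B=[tube,fin,disk,peg] C=[bolt,clip,apple]
Tick 4: prefer B, take tube from B; A=[spool,hinge,quill,flask] B=[fin,disk,peg] C=[bolt,clip,apple,tube]
Tick 5: prefer A, take spool from A; A=[hinge,quill,flask] B=[fin,disk,peg] C=[bolt,clip,apple,tube,spool]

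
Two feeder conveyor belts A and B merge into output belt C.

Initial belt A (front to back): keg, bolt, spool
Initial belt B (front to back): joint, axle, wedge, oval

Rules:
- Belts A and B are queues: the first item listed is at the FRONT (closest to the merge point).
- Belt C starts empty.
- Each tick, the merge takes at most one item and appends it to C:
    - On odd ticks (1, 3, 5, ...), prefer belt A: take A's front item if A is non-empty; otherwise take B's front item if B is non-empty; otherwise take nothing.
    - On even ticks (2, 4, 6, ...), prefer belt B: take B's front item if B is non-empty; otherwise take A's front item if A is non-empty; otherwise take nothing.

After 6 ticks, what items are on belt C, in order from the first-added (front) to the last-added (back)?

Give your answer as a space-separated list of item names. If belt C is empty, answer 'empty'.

Tick 1: prefer A, take keg from A; A=[bolt,spool] B=[joint,axle,wedge,oval] C=[keg]
Tick 2: prefer B, take joint from B; A=[bolt,spool] B=[axle,wedge,oval] C=[keg,joint]
Tick 3: prefer A, take bolt from A; A=[spool] B=[axle,wedge,oval] C=[keg,joint,bolt]
Tick 4: prefer B, take axle from B; A=[spool] B=[wedge,oval] C=[keg,joint,bolt,axle]
Tick 5: prefer A, take spool from A; A=[-] B=[wedge,oval] C=[keg,joint,bolt,axle,spool]
Tick 6: prefer B, take wedge from B; A=[-] B=[oval] C=[keg,joint,bolt,axle,spool,wedge]

Answer: keg joint bolt axle spool wedge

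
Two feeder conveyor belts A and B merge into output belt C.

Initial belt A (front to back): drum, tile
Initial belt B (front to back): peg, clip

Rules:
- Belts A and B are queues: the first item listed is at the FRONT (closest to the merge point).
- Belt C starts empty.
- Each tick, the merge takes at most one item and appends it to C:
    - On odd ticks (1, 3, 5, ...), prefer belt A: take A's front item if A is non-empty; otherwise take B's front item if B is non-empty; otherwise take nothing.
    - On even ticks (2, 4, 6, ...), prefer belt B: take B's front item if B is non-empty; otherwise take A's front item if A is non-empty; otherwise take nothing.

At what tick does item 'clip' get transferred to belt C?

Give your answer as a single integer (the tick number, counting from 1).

Tick 1: prefer A, take drum from A; A=[tile] B=[peg,clip] C=[drum]
Tick 2: prefer B, take peg from B; A=[tile] B=[clip] C=[drum,peg]
Tick 3: prefer A, take tile from A; A=[-] B=[clip] C=[drum,peg,tile]
Tick 4: prefer B, take clip from B; A=[-] B=[-] C=[drum,peg,tile,clip]

Answer: 4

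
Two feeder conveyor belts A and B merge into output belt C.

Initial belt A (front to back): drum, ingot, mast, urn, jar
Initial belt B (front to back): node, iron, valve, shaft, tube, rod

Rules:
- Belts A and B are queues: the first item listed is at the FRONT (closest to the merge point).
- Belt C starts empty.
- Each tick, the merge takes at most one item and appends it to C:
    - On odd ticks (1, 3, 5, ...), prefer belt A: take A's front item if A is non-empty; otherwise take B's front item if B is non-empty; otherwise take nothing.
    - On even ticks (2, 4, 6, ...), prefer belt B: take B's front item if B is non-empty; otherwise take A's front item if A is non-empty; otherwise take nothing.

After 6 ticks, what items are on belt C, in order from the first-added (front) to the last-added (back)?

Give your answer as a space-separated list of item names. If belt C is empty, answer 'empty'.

Answer: drum node ingot iron mast valve

Derivation:
Tick 1: prefer A, take drum from A; A=[ingot,mast,urn,jar] B=[node,iron,valve,shaft,tube,rod] C=[drum]
Tick 2: prefer B, take node from B; A=[ingot,mast,urn,jar] B=[iron,valve,shaft,tube,rod] C=[drum,node]
Tick 3: prefer A, take ingot from A; A=[mast,urn,jar] B=[iron,valve,shaft,tube,rod] C=[drum,node,ingot]
Tick 4: prefer B, take iron from B; A=[mast,urn,jar] B=[valve,shaft,tube,rod] C=[drum,node,ingot,iron]
Tick 5: prefer A, take mast from A; A=[urn,jar] B=[valve,shaft,tube,rod] C=[drum,node,ingot,iron,mast]
Tick 6: prefer B, take valve from B; A=[urn,jar] B=[shaft,tube,rod] C=[drum,node,ingot,iron,mast,valve]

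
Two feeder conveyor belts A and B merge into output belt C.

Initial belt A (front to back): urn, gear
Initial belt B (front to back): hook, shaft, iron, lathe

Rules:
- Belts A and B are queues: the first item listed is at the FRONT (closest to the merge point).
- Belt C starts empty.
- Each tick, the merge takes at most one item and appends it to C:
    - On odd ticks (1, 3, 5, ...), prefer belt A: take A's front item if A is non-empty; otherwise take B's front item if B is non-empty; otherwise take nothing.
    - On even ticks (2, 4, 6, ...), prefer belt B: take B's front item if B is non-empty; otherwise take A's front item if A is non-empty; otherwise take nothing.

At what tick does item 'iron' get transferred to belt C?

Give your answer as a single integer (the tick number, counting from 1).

Answer: 5

Derivation:
Tick 1: prefer A, take urn from A; A=[gear] B=[hook,shaft,iron,lathe] C=[urn]
Tick 2: prefer B, take hook from B; A=[gear] B=[shaft,iron,lathe] C=[urn,hook]
Tick 3: prefer A, take gear from A; A=[-] B=[shaft,iron,lathe] C=[urn,hook,gear]
Tick 4: prefer B, take shaft from B; A=[-] B=[iron,lathe] C=[urn,hook,gear,shaft]
Tick 5: prefer A, take iron from B; A=[-] B=[lathe] C=[urn,hook,gear,shaft,iron]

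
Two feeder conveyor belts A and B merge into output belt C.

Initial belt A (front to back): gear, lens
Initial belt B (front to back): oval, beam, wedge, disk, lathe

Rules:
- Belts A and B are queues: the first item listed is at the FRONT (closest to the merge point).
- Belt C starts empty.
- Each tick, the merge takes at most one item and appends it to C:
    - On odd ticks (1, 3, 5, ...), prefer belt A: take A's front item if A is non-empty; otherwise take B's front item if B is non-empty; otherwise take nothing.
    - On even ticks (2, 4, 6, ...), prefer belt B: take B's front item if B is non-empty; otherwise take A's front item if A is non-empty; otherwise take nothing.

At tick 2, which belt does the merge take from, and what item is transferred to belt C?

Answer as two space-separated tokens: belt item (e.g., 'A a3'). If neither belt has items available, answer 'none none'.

Tick 1: prefer A, take gear from A; A=[lens] B=[oval,beam,wedge,disk,lathe] C=[gear]
Tick 2: prefer B, take oval from B; A=[lens] B=[beam,wedge,disk,lathe] C=[gear,oval]

Answer: B oval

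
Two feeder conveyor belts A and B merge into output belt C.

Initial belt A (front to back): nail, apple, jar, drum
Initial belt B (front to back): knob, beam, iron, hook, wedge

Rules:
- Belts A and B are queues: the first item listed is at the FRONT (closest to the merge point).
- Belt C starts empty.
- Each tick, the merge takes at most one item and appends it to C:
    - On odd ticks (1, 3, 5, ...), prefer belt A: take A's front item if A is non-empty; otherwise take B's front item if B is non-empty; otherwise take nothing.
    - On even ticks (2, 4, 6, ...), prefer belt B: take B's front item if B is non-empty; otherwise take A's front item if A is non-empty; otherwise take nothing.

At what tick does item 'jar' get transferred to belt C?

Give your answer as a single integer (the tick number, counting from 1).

Tick 1: prefer A, take nail from A; A=[apple,jar,drum] B=[knob,beam,iron,hook,wedge] C=[nail]
Tick 2: prefer B, take knob from B; A=[apple,jar,drum] B=[beam,iron,hook,wedge] C=[nail,knob]
Tick 3: prefer A, take apple from A; A=[jar,drum] B=[beam,iron,hook,wedge] C=[nail,knob,apple]
Tick 4: prefer B, take beam from B; A=[jar,drum] B=[iron,hook,wedge] C=[nail,knob,apple,beam]
Tick 5: prefer A, take jar from A; A=[drum] B=[iron,hook,wedge] C=[nail,knob,apple,beam,jar]

Answer: 5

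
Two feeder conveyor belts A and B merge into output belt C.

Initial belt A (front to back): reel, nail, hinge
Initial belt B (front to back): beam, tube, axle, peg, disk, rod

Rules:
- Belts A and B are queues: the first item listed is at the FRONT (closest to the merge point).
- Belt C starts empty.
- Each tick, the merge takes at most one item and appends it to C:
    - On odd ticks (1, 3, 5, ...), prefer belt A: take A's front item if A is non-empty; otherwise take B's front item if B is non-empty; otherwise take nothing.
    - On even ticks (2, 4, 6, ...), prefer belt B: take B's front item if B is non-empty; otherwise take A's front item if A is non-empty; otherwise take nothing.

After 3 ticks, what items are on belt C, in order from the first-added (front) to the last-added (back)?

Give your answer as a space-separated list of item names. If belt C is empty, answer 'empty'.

Tick 1: prefer A, take reel from A; A=[nail,hinge] B=[beam,tube,axle,peg,disk,rod] C=[reel]
Tick 2: prefer B, take beam from B; A=[nail,hinge] B=[tube,axle,peg,disk,rod] C=[reel,beam]
Tick 3: prefer A, take nail from A; A=[hinge] B=[tube,axle,peg,disk,rod] C=[reel,beam,nail]

Answer: reel beam nail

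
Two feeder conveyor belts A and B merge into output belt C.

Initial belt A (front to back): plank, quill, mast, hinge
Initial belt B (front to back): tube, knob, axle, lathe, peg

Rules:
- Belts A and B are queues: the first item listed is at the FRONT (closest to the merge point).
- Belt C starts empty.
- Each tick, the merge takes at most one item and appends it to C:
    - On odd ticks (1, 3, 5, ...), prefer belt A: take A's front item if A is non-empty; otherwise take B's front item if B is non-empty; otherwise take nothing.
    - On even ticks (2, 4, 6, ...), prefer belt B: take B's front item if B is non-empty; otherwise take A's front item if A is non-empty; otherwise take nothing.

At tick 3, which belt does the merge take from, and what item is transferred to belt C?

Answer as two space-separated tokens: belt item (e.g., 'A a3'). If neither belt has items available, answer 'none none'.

Answer: A quill

Derivation:
Tick 1: prefer A, take plank from A; A=[quill,mast,hinge] B=[tube,knob,axle,lathe,peg] C=[plank]
Tick 2: prefer B, take tube from B; A=[quill,mast,hinge] B=[knob,axle,lathe,peg] C=[plank,tube]
Tick 3: prefer A, take quill from A; A=[mast,hinge] B=[knob,axle,lathe,peg] C=[plank,tube,quill]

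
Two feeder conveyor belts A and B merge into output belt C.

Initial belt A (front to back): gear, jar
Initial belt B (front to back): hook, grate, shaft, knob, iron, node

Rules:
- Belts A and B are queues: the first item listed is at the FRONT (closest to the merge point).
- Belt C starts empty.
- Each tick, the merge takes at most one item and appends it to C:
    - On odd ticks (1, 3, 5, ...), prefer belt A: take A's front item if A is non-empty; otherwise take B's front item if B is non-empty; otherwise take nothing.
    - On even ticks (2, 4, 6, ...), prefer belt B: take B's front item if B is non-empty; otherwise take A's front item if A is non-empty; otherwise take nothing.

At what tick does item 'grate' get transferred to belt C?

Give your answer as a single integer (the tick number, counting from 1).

Tick 1: prefer A, take gear from A; A=[jar] B=[hook,grate,shaft,knob,iron,node] C=[gear]
Tick 2: prefer B, take hook from B; A=[jar] B=[grate,shaft,knob,iron,node] C=[gear,hook]
Tick 3: prefer A, take jar from A; A=[-] B=[grate,shaft,knob,iron,node] C=[gear,hook,jar]
Tick 4: prefer B, take grate from B; A=[-] B=[shaft,knob,iron,node] C=[gear,hook,jar,grate]

Answer: 4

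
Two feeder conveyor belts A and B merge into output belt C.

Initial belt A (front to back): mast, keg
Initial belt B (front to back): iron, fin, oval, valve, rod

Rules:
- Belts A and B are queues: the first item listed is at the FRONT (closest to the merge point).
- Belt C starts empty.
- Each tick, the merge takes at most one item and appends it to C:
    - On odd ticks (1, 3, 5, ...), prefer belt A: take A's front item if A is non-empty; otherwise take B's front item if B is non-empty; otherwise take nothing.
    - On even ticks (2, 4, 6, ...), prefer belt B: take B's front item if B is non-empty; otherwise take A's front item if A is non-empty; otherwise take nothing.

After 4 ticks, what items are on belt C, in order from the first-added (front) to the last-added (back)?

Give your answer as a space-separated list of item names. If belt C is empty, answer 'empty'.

Answer: mast iron keg fin

Derivation:
Tick 1: prefer A, take mast from A; A=[keg] B=[iron,fin,oval,valve,rod] C=[mast]
Tick 2: prefer B, take iron from B; A=[keg] B=[fin,oval,valve,rod] C=[mast,iron]
Tick 3: prefer A, take keg from A; A=[-] B=[fin,oval,valve,rod] C=[mast,iron,keg]
Tick 4: prefer B, take fin from B; A=[-] B=[oval,valve,rod] C=[mast,iron,keg,fin]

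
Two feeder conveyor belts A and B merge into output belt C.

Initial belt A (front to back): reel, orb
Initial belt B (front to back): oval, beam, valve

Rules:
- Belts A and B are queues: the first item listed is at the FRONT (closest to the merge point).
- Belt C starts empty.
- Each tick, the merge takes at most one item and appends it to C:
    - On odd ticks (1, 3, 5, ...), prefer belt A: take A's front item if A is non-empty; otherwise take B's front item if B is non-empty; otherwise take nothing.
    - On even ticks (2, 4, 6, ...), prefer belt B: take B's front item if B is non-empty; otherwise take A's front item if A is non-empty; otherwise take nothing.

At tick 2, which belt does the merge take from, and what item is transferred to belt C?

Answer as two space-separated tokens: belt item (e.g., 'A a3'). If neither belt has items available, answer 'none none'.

Answer: B oval

Derivation:
Tick 1: prefer A, take reel from A; A=[orb] B=[oval,beam,valve] C=[reel]
Tick 2: prefer B, take oval from B; A=[orb] B=[beam,valve] C=[reel,oval]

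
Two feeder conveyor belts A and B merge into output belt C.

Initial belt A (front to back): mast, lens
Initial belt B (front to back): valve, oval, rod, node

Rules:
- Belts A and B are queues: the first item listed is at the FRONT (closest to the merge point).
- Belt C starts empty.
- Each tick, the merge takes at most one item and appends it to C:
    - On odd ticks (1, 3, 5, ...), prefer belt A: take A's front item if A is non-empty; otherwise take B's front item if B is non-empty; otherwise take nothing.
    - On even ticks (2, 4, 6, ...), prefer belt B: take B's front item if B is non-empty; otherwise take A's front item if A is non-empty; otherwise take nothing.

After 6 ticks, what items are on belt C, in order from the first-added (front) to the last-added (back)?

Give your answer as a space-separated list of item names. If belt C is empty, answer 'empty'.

Tick 1: prefer A, take mast from A; A=[lens] B=[valve,oval,rod,node] C=[mast]
Tick 2: prefer B, take valve from B; A=[lens] B=[oval,rod,node] C=[mast,valve]
Tick 3: prefer A, take lens from A; A=[-] B=[oval,rod,node] C=[mast,valve,lens]
Tick 4: prefer B, take oval from B; A=[-] B=[rod,node] C=[mast,valve,lens,oval]
Tick 5: prefer A, take rod from B; A=[-] B=[node] C=[mast,valve,lens,oval,rod]
Tick 6: prefer B, take node from B; A=[-] B=[-] C=[mast,valve,lens,oval,rod,node]

Answer: mast valve lens oval rod node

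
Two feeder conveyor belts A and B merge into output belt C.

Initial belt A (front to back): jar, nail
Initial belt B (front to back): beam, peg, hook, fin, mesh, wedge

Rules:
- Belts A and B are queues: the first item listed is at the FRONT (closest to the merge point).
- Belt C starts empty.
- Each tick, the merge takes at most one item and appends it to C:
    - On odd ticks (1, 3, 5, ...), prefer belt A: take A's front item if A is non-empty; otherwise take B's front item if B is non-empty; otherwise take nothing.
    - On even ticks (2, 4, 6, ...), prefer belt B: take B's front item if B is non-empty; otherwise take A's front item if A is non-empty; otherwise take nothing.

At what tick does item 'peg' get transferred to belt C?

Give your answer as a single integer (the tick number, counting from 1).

Answer: 4

Derivation:
Tick 1: prefer A, take jar from A; A=[nail] B=[beam,peg,hook,fin,mesh,wedge] C=[jar]
Tick 2: prefer B, take beam from B; A=[nail] B=[peg,hook,fin,mesh,wedge] C=[jar,beam]
Tick 3: prefer A, take nail from A; A=[-] B=[peg,hook,fin,mesh,wedge] C=[jar,beam,nail]
Tick 4: prefer B, take peg from B; A=[-] B=[hook,fin,mesh,wedge] C=[jar,beam,nail,peg]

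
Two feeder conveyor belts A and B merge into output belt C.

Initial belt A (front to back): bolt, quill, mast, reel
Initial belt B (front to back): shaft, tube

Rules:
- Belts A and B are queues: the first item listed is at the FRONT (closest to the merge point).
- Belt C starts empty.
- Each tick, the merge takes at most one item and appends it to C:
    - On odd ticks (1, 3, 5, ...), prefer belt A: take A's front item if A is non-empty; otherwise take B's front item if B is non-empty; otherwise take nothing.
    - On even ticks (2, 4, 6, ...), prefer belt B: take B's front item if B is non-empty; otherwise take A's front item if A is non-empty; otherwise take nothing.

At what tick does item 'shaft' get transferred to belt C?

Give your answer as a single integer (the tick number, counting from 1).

Tick 1: prefer A, take bolt from A; A=[quill,mast,reel] B=[shaft,tube] C=[bolt]
Tick 2: prefer B, take shaft from B; A=[quill,mast,reel] B=[tube] C=[bolt,shaft]

Answer: 2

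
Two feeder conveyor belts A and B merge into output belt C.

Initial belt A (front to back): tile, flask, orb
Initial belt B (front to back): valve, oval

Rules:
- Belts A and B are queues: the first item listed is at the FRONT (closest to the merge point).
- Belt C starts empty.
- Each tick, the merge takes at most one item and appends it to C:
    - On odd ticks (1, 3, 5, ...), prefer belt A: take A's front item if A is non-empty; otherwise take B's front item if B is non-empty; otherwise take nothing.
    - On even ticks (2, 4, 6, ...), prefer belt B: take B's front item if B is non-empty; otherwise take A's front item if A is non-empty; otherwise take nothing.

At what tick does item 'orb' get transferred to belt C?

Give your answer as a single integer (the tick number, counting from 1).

Answer: 5

Derivation:
Tick 1: prefer A, take tile from A; A=[flask,orb] B=[valve,oval] C=[tile]
Tick 2: prefer B, take valve from B; A=[flask,orb] B=[oval] C=[tile,valve]
Tick 3: prefer A, take flask from A; A=[orb] B=[oval] C=[tile,valve,flask]
Tick 4: prefer B, take oval from B; A=[orb] B=[-] C=[tile,valve,flask,oval]
Tick 5: prefer A, take orb from A; A=[-] B=[-] C=[tile,valve,flask,oval,orb]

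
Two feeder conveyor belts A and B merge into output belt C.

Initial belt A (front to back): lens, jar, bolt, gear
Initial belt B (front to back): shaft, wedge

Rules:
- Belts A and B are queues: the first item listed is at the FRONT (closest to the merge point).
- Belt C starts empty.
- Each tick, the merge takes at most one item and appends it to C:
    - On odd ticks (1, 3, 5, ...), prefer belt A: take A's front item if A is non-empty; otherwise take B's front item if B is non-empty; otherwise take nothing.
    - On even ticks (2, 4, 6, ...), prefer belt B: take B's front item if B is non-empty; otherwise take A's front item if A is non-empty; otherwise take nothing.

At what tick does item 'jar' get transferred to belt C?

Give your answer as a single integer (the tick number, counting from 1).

Tick 1: prefer A, take lens from A; A=[jar,bolt,gear] B=[shaft,wedge] C=[lens]
Tick 2: prefer B, take shaft from B; A=[jar,bolt,gear] B=[wedge] C=[lens,shaft]
Tick 3: prefer A, take jar from A; A=[bolt,gear] B=[wedge] C=[lens,shaft,jar]

Answer: 3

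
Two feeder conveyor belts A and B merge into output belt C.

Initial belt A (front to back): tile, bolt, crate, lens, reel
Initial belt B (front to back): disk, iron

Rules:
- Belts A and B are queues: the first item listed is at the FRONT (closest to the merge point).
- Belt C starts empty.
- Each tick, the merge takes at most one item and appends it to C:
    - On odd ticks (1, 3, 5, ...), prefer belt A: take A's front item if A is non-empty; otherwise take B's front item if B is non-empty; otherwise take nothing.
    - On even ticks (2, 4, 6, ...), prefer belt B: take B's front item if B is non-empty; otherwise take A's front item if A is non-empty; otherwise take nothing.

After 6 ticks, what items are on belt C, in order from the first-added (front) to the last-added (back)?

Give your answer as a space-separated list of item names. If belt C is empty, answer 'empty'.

Answer: tile disk bolt iron crate lens

Derivation:
Tick 1: prefer A, take tile from A; A=[bolt,crate,lens,reel] B=[disk,iron] C=[tile]
Tick 2: prefer B, take disk from B; A=[bolt,crate,lens,reel] B=[iron] C=[tile,disk]
Tick 3: prefer A, take bolt from A; A=[crate,lens,reel] B=[iron] C=[tile,disk,bolt]
Tick 4: prefer B, take iron from B; A=[crate,lens,reel] B=[-] C=[tile,disk,bolt,iron]
Tick 5: prefer A, take crate from A; A=[lens,reel] B=[-] C=[tile,disk,bolt,iron,crate]
Tick 6: prefer B, take lens from A; A=[reel] B=[-] C=[tile,disk,bolt,iron,crate,lens]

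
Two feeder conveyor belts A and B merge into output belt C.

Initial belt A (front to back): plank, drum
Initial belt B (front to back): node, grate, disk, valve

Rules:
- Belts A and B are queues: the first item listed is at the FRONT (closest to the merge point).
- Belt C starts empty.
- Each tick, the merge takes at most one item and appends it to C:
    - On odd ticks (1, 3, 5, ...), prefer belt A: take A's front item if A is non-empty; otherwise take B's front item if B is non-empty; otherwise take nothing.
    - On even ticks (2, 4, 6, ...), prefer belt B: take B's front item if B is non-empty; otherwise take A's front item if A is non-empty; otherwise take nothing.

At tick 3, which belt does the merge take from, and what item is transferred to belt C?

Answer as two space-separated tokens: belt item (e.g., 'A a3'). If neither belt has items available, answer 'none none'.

Answer: A drum

Derivation:
Tick 1: prefer A, take plank from A; A=[drum] B=[node,grate,disk,valve] C=[plank]
Tick 2: prefer B, take node from B; A=[drum] B=[grate,disk,valve] C=[plank,node]
Tick 3: prefer A, take drum from A; A=[-] B=[grate,disk,valve] C=[plank,node,drum]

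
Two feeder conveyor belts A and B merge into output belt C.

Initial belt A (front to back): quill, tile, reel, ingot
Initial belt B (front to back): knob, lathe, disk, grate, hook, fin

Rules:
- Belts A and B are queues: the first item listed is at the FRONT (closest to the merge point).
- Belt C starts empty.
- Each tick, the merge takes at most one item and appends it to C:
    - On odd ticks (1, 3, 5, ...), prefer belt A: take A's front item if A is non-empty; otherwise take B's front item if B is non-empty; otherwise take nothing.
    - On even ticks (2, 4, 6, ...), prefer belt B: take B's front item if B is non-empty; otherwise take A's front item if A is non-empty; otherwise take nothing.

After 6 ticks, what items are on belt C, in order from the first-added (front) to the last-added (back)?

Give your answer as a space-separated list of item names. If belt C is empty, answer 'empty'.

Answer: quill knob tile lathe reel disk

Derivation:
Tick 1: prefer A, take quill from A; A=[tile,reel,ingot] B=[knob,lathe,disk,grate,hook,fin] C=[quill]
Tick 2: prefer B, take knob from B; A=[tile,reel,ingot] B=[lathe,disk,grate,hook,fin] C=[quill,knob]
Tick 3: prefer A, take tile from A; A=[reel,ingot] B=[lathe,disk,grate,hook,fin] C=[quill,knob,tile]
Tick 4: prefer B, take lathe from B; A=[reel,ingot] B=[disk,grate,hook,fin] C=[quill,knob,tile,lathe]
Tick 5: prefer A, take reel from A; A=[ingot] B=[disk,grate,hook,fin] C=[quill,knob,tile,lathe,reel]
Tick 6: prefer B, take disk from B; A=[ingot] B=[grate,hook,fin] C=[quill,knob,tile,lathe,reel,disk]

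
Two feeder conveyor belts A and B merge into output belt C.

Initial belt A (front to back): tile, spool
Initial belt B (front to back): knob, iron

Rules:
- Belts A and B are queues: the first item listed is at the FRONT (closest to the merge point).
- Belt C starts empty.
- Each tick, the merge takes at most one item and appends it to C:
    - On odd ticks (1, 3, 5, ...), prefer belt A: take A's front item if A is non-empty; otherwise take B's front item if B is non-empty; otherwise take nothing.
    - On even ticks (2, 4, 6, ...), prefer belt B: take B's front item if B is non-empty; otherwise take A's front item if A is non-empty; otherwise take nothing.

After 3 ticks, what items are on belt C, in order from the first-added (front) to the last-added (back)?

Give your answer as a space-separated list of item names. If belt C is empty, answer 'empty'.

Answer: tile knob spool

Derivation:
Tick 1: prefer A, take tile from A; A=[spool] B=[knob,iron] C=[tile]
Tick 2: prefer B, take knob from B; A=[spool] B=[iron] C=[tile,knob]
Tick 3: prefer A, take spool from A; A=[-] B=[iron] C=[tile,knob,spool]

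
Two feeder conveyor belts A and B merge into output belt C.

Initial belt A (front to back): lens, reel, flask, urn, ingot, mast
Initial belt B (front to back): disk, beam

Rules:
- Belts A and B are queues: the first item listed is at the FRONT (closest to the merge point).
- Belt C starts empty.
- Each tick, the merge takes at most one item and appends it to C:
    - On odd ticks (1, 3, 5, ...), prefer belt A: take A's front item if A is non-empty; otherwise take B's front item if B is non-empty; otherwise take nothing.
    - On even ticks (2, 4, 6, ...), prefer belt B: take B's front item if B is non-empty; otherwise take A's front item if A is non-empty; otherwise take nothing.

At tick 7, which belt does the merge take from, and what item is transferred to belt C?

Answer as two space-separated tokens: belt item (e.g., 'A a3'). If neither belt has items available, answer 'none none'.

Answer: A ingot

Derivation:
Tick 1: prefer A, take lens from A; A=[reel,flask,urn,ingot,mast] B=[disk,beam] C=[lens]
Tick 2: prefer B, take disk from B; A=[reel,flask,urn,ingot,mast] B=[beam] C=[lens,disk]
Tick 3: prefer A, take reel from A; A=[flask,urn,ingot,mast] B=[beam] C=[lens,disk,reel]
Tick 4: prefer B, take beam from B; A=[flask,urn,ingot,mast] B=[-] C=[lens,disk,reel,beam]
Tick 5: prefer A, take flask from A; A=[urn,ingot,mast] B=[-] C=[lens,disk,reel,beam,flask]
Tick 6: prefer B, take urn from A; A=[ingot,mast] B=[-] C=[lens,disk,reel,beam,flask,urn]
Tick 7: prefer A, take ingot from A; A=[mast] B=[-] C=[lens,disk,reel,beam,flask,urn,ingot]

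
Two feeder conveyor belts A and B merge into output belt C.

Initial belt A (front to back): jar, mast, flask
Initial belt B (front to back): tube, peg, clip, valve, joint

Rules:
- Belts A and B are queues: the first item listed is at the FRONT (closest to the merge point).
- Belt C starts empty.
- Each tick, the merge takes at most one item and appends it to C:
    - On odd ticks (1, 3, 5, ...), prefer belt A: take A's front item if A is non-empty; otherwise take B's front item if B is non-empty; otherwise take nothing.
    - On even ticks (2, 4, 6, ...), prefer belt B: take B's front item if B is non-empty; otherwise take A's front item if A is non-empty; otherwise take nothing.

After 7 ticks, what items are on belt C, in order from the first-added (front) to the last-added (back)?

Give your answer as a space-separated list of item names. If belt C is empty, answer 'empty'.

Answer: jar tube mast peg flask clip valve

Derivation:
Tick 1: prefer A, take jar from A; A=[mast,flask] B=[tube,peg,clip,valve,joint] C=[jar]
Tick 2: prefer B, take tube from B; A=[mast,flask] B=[peg,clip,valve,joint] C=[jar,tube]
Tick 3: prefer A, take mast from A; A=[flask] B=[peg,clip,valve,joint] C=[jar,tube,mast]
Tick 4: prefer B, take peg from B; A=[flask] B=[clip,valve,joint] C=[jar,tube,mast,peg]
Tick 5: prefer A, take flask from A; A=[-] B=[clip,valve,joint] C=[jar,tube,mast,peg,flask]
Tick 6: prefer B, take clip from B; A=[-] B=[valve,joint] C=[jar,tube,mast,peg,flask,clip]
Tick 7: prefer A, take valve from B; A=[-] B=[joint] C=[jar,tube,mast,peg,flask,clip,valve]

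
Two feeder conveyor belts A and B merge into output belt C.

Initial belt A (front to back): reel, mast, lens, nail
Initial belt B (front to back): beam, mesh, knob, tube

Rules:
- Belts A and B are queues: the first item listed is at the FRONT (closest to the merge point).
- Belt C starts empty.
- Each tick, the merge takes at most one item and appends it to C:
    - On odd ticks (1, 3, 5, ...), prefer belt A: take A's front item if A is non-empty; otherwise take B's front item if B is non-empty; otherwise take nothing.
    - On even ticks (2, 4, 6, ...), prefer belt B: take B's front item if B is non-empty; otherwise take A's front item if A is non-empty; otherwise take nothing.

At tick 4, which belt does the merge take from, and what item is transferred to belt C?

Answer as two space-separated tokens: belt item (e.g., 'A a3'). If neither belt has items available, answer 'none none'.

Answer: B mesh

Derivation:
Tick 1: prefer A, take reel from A; A=[mast,lens,nail] B=[beam,mesh,knob,tube] C=[reel]
Tick 2: prefer B, take beam from B; A=[mast,lens,nail] B=[mesh,knob,tube] C=[reel,beam]
Tick 3: prefer A, take mast from A; A=[lens,nail] B=[mesh,knob,tube] C=[reel,beam,mast]
Tick 4: prefer B, take mesh from B; A=[lens,nail] B=[knob,tube] C=[reel,beam,mast,mesh]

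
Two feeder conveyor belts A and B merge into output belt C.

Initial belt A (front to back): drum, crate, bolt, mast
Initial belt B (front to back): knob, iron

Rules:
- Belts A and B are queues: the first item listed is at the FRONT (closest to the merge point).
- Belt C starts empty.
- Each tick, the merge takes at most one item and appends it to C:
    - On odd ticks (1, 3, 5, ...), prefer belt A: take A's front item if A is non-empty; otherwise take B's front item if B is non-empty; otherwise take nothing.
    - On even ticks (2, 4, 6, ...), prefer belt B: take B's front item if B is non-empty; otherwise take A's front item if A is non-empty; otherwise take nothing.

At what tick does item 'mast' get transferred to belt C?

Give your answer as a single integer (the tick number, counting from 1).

Tick 1: prefer A, take drum from A; A=[crate,bolt,mast] B=[knob,iron] C=[drum]
Tick 2: prefer B, take knob from B; A=[crate,bolt,mast] B=[iron] C=[drum,knob]
Tick 3: prefer A, take crate from A; A=[bolt,mast] B=[iron] C=[drum,knob,crate]
Tick 4: prefer B, take iron from B; A=[bolt,mast] B=[-] C=[drum,knob,crate,iron]
Tick 5: prefer A, take bolt from A; A=[mast] B=[-] C=[drum,knob,crate,iron,bolt]
Tick 6: prefer B, take mast from A; A=[-] B=[-] C=[drum,knob,crate,iron,bolt,mast]

Answer: 6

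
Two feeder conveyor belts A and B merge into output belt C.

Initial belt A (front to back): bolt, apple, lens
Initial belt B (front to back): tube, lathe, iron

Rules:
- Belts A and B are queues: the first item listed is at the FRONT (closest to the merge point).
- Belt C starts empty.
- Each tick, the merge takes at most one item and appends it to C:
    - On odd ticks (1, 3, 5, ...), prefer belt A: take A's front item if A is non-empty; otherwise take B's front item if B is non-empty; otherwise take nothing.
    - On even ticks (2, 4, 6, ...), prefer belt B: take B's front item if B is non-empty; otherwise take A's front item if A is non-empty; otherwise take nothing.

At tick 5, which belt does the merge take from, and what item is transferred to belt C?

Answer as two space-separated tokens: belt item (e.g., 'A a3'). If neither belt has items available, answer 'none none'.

Tick 1: prefer A, take bolt from A; A=[apple,lens] B=[tube,lathe,iron] C=[bolt]
Tick 2: prefer B, take tube from B; A=[apple,lens] B=[lathe,iron] C=[bolt,tube]
Tick 3: prefer A, take apple from A; A=[lens] B=[lathe,iron] C=[bolt,tube,apple]
Tick 4: prefer B, take lathe from B; A=[lens] B=[iron] C=[bolt,tube,apple,lathe]
Tick 5: prefer A, take lens from A; A=[-] B=[iron] C=[bolt,tube,apple,lathe,lens]

Answer: A lens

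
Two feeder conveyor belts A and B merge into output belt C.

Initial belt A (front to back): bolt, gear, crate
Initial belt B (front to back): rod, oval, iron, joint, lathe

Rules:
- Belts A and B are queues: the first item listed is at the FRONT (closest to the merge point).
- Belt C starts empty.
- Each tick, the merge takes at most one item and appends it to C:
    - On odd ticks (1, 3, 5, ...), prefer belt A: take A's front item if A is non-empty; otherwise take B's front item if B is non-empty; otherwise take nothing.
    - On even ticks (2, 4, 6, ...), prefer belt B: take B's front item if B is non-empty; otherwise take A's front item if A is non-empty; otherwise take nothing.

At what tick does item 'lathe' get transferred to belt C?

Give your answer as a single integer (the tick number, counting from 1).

Answer: 8

Derivation:
Tick 1: prefer A, take bolt from A; A=[gear,crate] B=[rod,oval,iron,joint,lathe] C=[bolt]
Tick 2: prefer B, take rod from B; A=[gear,crate] B=[oval,iron,joint,lathe] C=[bolt,rod]
Tick 3: prefer A, take gear from A; A=[crate] B=[oval,iron,joint,lathe] C=[bolt,rod,gear]
Tick 4: prefer B, take oval from B; A=[crate] B=[iron,joint,lathe] C=[bolt,rod,gear,oval]
Tick 5: prefer A, take crate from A; A=[-] B=[iron,joint,lathe] C=[bolt,rod,gear,oval,crate]
Tick 6: prefer B, take iron from B; A=[-] B=[joint,lathe] C=[bolt,rod,gear,oval,crate,iron]
Tick 7: prefer A, take joint from B; A=[-] B=[lathe] C=[bolt,rod,gear,oval,crate,iron,joint]
Tick 8: prefer B, take lathe from B; A=[-] B=[-] C=[bolt,rod,gear,oval,crate,iron,joint,lathe]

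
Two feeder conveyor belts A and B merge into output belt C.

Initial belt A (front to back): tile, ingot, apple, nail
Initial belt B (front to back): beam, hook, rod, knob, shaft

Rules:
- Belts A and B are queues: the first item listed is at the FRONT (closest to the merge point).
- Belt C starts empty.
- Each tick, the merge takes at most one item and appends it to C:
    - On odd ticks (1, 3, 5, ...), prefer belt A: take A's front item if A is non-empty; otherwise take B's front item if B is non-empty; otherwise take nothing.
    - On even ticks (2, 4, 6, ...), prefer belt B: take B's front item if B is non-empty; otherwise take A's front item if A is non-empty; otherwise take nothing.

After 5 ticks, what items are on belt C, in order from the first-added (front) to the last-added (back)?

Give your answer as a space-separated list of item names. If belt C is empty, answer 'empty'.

Answer: tile beam ingot hook apple

Derivation:
Tick 1: prefer A, take tile from A; A=[ingot,apple,nail] B=[beam,hook,rod,knob,shaft] C=[tile]
Tick 2: prefer B, take beam from B; A=[ingot,apple,nail] B=[hook,rod,knob,shaft] C=[tile,beam]
Tick 3: prefer A, take ingot from A; A=[apple,nail] B=[hook,rod,knob,shaft] C=[tile,beam,ingot]
Tick 4: prefer B, take hook from B; A=[apple,nail] B=[rod,knob,shaft] C=[tile,beam,ingot,hook]
Tick 5: prefer A, take apple from A; A=[nail] B=[rod,knob,shaft] C=[tile,beam,ingot,hook,apple]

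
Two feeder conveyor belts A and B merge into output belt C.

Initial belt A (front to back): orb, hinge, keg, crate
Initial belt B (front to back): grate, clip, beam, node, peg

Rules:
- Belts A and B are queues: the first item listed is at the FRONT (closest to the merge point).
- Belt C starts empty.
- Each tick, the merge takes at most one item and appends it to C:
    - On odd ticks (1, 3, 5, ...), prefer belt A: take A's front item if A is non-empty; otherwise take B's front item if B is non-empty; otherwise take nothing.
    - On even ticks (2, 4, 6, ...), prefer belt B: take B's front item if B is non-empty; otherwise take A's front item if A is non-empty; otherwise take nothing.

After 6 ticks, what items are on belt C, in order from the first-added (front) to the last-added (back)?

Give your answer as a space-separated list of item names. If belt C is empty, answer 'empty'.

Answer: orb grate hinge clip keg beam

Derivation:
Tick 1: prefer A, take orb from A; A=[hinge,keg,crate] B=[grate,clip,beam,node,peg] C=[orb]
Tick 2: prefer B, take grate from B; A=[hinge,keg,crate] B=[clip,beam,node,peg] C=[orb,grate]
Tick 3: prefer A, take hinge from A; A=[keg,crate] B=[clip,beam,node,peg] C=[orb,grate,hinge]
Tick 4: prefer B, take clip from B; A=[keg,crate] B=[beam,node,peg] C=[orb,grate,hinge,clip]
Tick 5: prefer A, take keg from A; A=[crate] B=[beam,node,peg] C=[orb,grate,hinge,clip,keg]
Tick 6: prefer B, take beam from B; A=[crate] B=[node,peg] C=[orb,grate,hinge,clip,keg,beam]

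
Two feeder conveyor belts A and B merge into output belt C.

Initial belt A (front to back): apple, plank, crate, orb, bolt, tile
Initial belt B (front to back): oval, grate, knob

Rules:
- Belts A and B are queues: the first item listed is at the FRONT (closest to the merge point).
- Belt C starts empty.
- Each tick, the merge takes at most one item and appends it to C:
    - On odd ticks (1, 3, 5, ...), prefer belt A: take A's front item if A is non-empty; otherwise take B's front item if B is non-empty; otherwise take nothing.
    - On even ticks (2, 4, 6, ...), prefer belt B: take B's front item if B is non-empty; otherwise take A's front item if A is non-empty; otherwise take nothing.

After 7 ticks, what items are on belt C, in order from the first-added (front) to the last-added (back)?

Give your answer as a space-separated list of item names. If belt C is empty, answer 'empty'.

Answer: apple oval plank grate crate knob orb

Derivation:
Tick 1: prefer A, take apple from A; A=[plank,crate,orb,bolt,tile] B=[oval,grate,knob] C=[apple]
Tick 2: prefer B, take oval from B; A=[plank,crate,orb,bolt,tile] B=[grate,knob] C=[apple,oval]
Tick 3: prefer A, take plank from A; A=[crate,orb,bolt,tile] B=[grate,knob] C=[apple,oval,plank]
Tick 4: prefer B, take grate from B; A=[crate,orb,bolt,tile] B=[knob] C=[apple,oval,plank,grate]
Tick 5: prefer A, take crate from A; A=[orb,bolt,tile] B=[knob] C=[apple,oval,plank,grate,crate]
Tick 6: prefer B, take knob from B; A=[orb,bolt,tile] B=[-] C=[apple,oval,plank,grate,crate,knob]
Tick 7: prefer A, take orb from A; A=[bolt,tile] B=[-] C=[apple,oval,plank,grate,crate,knob,orb]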